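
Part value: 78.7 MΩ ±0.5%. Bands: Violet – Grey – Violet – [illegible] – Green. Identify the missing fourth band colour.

78700000 Ω = 787 × 10^5.
The fourth band is the multiplier, 10^5, which is green.

green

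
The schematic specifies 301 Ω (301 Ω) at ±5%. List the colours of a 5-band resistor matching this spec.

301 Ω = 301 × 10^0.
3 → orange
0 → black
1 → brown
Multiplier 10^0 → black.
±5% tolerance → gold.

orange, black, brown, black, gold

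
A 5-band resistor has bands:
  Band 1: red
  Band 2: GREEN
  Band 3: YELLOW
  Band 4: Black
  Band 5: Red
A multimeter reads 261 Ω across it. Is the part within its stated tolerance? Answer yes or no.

Red → 2 (first significant figure)
Green → 5 (second significant figure)
Yellow → 4 (third significant figure)
Black → ×1 multiplier
Red → ±2% tolerance
254 × 1 = 254 Ω
Allowed range: 248.92 Ω to 259.08 Ω.
261 Ω lies outside that range.

no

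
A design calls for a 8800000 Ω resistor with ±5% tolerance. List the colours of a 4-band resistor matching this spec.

8800000 Ω = 88 × 10^5.
8 → grey
8 → grey
Multiplier 10^5 → green.
±5% tolerance → gold.

grey, grey, green, gold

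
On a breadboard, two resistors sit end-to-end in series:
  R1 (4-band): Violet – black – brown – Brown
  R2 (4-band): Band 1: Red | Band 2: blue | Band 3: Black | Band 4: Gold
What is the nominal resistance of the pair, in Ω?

726 Ω

R1: violet, black → 70; brown ×10 → 700 Ω.
R2: red, blue → 26; black ×1 → 26 Ω.
Series: 700 + 26 = 726 Ω.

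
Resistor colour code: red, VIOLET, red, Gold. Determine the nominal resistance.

Red → 2 (first significant figure)
Violet → 7 (second significant figure)
Red → ×10^2 multiplier
27 × 100 = 2700 Ω

2700 Ω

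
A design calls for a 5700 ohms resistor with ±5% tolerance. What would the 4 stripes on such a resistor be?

green, violet, red, gold

5700 Ω = 57 × 10^2.
5 → green
7 → violet
Multiplier 10^2 → red.
±5% tolerance → gold.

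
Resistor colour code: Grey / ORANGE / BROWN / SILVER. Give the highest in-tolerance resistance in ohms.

913 Ω

Grey → 8 (first significant figure)
Orange → 3 (second significant figure)
Brown → ×10 multiplier
Silver → ±10% tolerance
83 × 10 = 830 Ω
Highest = 830 × (1 + 10/100) = 913 Ω.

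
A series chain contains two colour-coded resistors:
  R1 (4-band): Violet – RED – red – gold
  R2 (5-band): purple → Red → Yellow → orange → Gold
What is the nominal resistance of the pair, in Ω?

R1: violet, red → 72; red ×10^2 → 7200 Ω.
R2: violet, red, yellow → 724; orange ×10^3 → 724000 Ω.
Series: 7200 + 724000 = 731200 Ω.

731200 Ω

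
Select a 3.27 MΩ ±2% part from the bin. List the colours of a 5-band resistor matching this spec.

orange, red, violet, yellow, red

3270000 Ω = 327 × 10^4.
3 → orange
2 → red
7 → violet
Multiplier 10^4 → yellow.
±2% tolerance → red.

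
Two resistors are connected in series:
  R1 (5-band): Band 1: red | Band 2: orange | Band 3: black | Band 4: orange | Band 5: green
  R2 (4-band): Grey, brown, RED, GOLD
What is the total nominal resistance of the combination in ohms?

238100 Ω

R1: red, orange, black → 230; orange ×10^3 → 230000 Ω.
R2: grey, brown → 81; red ×10^2 → 8100 Ω.
Series: 230000 + 8100 = 238100 Ω.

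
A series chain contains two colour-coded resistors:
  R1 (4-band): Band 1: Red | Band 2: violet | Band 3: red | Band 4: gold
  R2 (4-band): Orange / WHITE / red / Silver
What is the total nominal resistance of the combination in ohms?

R1: red, violet → 27; red ×10^2 → 2700 Ω.
R2: orange, white → 39; red ×10^2 → 3900 Ω.
Series: 2700 + 3900 = 6600 Ω.

6600 Ω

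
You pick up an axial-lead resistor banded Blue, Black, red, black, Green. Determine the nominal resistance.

Blue → 6 (first significant figure)
Black → 0 (second significant figure)
Red → 2 (third significant figure)
Black → ×1 multiplier
602 × 1 = 602 Ω

602 Ω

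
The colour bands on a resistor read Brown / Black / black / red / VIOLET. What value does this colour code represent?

10000 Ω

Brown → 1 (first significant figure)
Black → 0 (second significant figure)
Black → 0 (third significant figure)
Red → ×10^2 multiplier
100 × 100 = 10000 Ω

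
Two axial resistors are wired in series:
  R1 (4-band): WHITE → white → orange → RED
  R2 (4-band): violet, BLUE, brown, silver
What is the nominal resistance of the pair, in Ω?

R1: white, white → 99; orange ×10^3 → 99000 Ω.
R2: violet, blue → 76; brown ×10 → 760 Ω.
Series: 99000 + 760 = 99760 Ω.

99760 Ω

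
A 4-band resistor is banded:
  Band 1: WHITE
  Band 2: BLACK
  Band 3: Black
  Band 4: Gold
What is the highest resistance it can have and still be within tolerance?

White → 9 (first significant figure)
Black → 0 (second significant figure)
Black → ×1 multiplier
Gold → ±5% tolerance
90 × 1 = 90 Ω
Highest = 90 × (1 + 5/100) = 94.5 Ω.

94.5 Ω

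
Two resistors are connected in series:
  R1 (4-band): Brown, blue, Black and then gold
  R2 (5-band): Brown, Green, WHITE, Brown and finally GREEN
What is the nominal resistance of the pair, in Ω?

1606 Ω

R1: brown, blue → 16; black ×1 → 16 Ω.
R2: brown, green, white → 159; brown ×10 → 1590 Ω.
Series: 16 + 1590 = 1606 Ω.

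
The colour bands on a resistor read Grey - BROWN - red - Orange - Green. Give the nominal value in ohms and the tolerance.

812000 Ω ±0.5%

Grey → 8 (first significant figure)
Brown → 1 (second significant figure)
Red → 2 (third significant figure)
Orange → ×10^3 multiplier
Green → ±0.5% tolerance
812 × 1000 = 812000 Ω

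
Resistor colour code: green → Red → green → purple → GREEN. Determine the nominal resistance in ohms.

Green → 5 (first significant figure)
Red → 2 (second significant figure)
Green → 5 (third significant figure)
Violet → ×10^7 multiplier
525 × 10000000 = 5250000000 Ω

5250000000 Ω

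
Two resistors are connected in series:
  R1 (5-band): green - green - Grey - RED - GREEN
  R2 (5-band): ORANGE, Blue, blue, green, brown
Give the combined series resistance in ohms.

R1: green, green, grey → 558; red ×10^2 → 55800 Ω.
R2: orange, blue, blue → 366; green ×10^5 → 36600000 Ω.
Series: 55800 + 36600000 = 36655800 Ω.

36655800 Ω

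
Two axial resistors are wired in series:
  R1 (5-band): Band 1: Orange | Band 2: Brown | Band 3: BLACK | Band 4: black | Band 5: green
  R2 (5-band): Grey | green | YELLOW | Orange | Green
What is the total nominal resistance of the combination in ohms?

854310 Ω

R1: orange, brown, black → 310; black ×1 → 310 Ω.
R2: grey, green, yellow → 854; orange ×10^3 → 854000 Ω.
Series: 310 + 854000 = 854310 Ω.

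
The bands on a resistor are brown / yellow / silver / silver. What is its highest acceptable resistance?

Brown → 1 (first significant figure)
Yellow → 4 (second significant figure)
Silver → ×0.01 multiplier
Silver → ±10% tolerance
14 × 0.01 = 0.14 Ω
Highest = 0.14 × (1 + 10/100) = 0.154 Ω.

0.154 Ω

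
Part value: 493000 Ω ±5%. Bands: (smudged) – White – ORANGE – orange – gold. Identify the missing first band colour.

yellow

493000 Ω = 493 × 10^3.
The first band gives digit 4 of the significand, and 4 is yellow.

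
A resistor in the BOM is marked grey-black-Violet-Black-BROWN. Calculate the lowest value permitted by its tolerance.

Grey → 8 (first significant figure)
Black → 0 (second significant figure)
Violet → 7 (third significant figure)
Black → ×1 multiplier
Brown → ±1% tolerance
807 × 1 = 807 Ω
Lowest = 807 × (1 − 1/100) = 798.93 Ω.

798.93 Ω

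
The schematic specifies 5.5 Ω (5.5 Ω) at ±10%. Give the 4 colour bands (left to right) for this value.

green, green, gold, silver

5.5 Ω = 55 × 10^-1.
5 → green
5 → green
Multiplier 10^-1 → gold.
±10% tolerance → silver.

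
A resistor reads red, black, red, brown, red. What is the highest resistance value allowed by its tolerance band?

2060.4 Ω

Red → 2 (first significant figure)
Black → 0 (second significant figure)
Red → 2 (third significant figure)
Brown → ×10 multiplier
Red → ±2% tolerance
202 × 10 = 2020 Ω
Highest = 2020 × (1 + 2/100) = 2060.4 Ω.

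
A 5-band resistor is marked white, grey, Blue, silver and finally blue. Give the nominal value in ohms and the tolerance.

9.86 Ω ±0.25%

White → 9 (first significant figure)
Grey → 8 (second significant figure)
Blue → 6 (third significant figure)
Silver → ×0.01 multiplier
Blue → ±0.25% tolerance
986 × 0.01 = 9.86 Ω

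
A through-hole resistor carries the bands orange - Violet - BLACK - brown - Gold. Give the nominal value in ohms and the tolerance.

Orange → 3 (first significant figure)
Violet → 7 (second significant figure)
Black → 0 (third significant figure)
Brown → ×10 multiplier
Gold → ±5% tolerance
370 × 10 = 3700 Ω

3700 Ω ±5%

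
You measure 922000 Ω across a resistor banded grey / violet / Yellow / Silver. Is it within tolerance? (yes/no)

Grey → 8 (first significant figure)
Violet → 7 (second significant figure)
Yellow → ×10^4 multiplier
Silver → ±10% tolerance
87 × 10000 = 870000 Ω
Allowed range: 783000 Ω to 957000 Ω.
922000 Ω lies inside that range.

yes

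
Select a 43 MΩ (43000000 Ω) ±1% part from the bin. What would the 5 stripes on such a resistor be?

yellow, orange, black, green, brown

43000000 Ω = 430 × 10^5.
4 → yellow
3 → orange
0 → black
Multiplier 10^5 → green.
±1% tolerance → brown.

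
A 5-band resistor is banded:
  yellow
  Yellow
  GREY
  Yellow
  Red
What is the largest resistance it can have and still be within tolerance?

Yellow → 4 (first significant figure)
Yellow → 4 (second significant figure)
Grey → 8 (third significant figure)
Yellow → ×10^4 multiplier
Red → ±2% tolerance
448 × 10000 = 4480000 Ω
Largest = 4480000 × (1 + 2/100) = 4569600 Ω.

4569600 Ω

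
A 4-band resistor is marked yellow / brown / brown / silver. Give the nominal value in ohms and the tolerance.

410 Ω ±10%

Yellow → 4 (first significant figure)
Brown → 1 (second significant figure)
Brown → ×10 multiplier
Silver → ±10% tolerance
41 × 10 = 410 Ω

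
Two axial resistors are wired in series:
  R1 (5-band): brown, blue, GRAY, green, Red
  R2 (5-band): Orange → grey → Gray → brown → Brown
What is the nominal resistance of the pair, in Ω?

R1: brown, blue, grey → 168; green ×10^5 → 16800000 Ω.
R2: orange, grey, grey → 388; brown ×10 → 3880 Ω.
Series: 16800000 + 3880 = 16803880 Ω.

16803880 Ω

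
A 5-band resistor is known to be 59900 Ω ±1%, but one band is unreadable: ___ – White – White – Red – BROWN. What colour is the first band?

59900 Ω = 599 × 10^2.
The first band gives digit 5 of the significand, and 5 is green.

green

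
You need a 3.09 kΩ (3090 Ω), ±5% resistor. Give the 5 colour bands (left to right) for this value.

3090 Ω = 309 × 10^1.
3 → orange
0 → black
9 → white
Multiplier 10^1 → brown.
±5% tolerance → gold.

orange, black, white, brown, gold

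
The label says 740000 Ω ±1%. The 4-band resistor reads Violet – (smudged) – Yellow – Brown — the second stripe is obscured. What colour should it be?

yellow

740000 Ω = 74 × 10^4.
The second band gives digit 4 of the significand, and 4 is yellow.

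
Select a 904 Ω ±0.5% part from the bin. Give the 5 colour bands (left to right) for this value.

904 Ω = 904 × 10^0.
9 → white
0 → black
4 → yellow
Multiplier 10^0 → black.
±0.5% tolerance → green.

white, black, yellow, black, green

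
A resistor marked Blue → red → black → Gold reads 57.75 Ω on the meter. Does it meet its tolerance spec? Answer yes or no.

no

Blue → 6 (first significant figure)
Red → 2 (second significant figure)
Black → ×1 multiplier
Gold → ±5% tolerance
62 × 1 = 62 Ω
Allowed range: 58.9 Ω to 65.1 Ω.
57.75 Ω lies outside that range.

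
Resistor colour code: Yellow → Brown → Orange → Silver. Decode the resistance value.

41000 Ω

Yellow → 4 (first significant figure)
Brown → 1 (second significant figure)
Orange → ×10^3 multiplier
41 × 1000 = 41000 Ω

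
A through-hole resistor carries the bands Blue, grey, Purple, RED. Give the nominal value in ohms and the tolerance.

Blue → 6 (first significant figure)
Grey → 8 (second significant figure)
Violet → ×10^7 multiplier
Red → ±2% tolerance
68 × 10000000 = 680000000 Ω

680000000 Ω ±2%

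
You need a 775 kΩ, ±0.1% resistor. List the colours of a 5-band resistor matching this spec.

violet, violet, green, orange, violet

775000 Ω = 775 × 10^3.
7 → violet
7 → violet
5 → green
Multiplier 10^3 → orange.
±0.1% tolerance → violet.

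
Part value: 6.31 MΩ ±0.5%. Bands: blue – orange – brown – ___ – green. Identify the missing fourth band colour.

yellow

6310000 Ω = 631 × 10^4.
The fourth band is the multiplier, 10^4, which is yellow.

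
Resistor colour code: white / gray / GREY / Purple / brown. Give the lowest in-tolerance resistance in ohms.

White → 9 (first significant figure)
Grey → 8 (second significant figure)
Grey → 8 (third significant figure)
Violet → ×10^7 multiplier
Brown → ±1% tolerance
988 × 10000000 = 9880000000 Ω
Lowest = 9880000000 × (1 − 1/100) = 9781200000 Ω.

9781200000 Ω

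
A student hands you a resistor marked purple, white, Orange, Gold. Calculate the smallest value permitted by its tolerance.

75050 Ω

Violet → 7 (first significant figure)
White → 9 (second significant figure)
Orange → ×10^3 multiplier
Gold → ±5% tolerance
79 × 1000 = 79000 Ω
Smallest = 79000 × (1 − 5/100) = 75050 Ω.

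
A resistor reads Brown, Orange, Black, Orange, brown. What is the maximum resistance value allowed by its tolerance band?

Brown → 1 (first significant figure)
Orange → 3 (second significant figure)
Black → 0 (third significant figure)
Orange → ×10^3 multiplier
Brown → ±1% tolerance
130 × 1000 = 130000 Ω
Maximum = 130000 × (1 + 1/100) = 131300 Ω.

131300 Ω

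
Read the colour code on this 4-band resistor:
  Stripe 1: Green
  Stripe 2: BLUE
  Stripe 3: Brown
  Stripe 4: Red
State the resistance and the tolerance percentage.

Green → 5 (first significant figure)
Blue → 6 (second significant figure)
Brown → ×10 multiplier
Red → ±2% tolerance
56 × 10 = 560 Ω

560 Ω ±2%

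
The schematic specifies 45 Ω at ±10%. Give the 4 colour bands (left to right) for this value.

45 Ω = 45 × 10^0.
4 → yellow
5 → green
Multiplier 10^0 → black.
±10% tolerance → silver.

yellow, green, black, silver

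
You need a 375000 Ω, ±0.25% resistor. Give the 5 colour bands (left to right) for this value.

375000 Ω = 375 × 10^3.
3 → orange
7 → violet
5 → green
Multiplier 10^3 → orange.
±0.25% tolerance → blue.

orange, violet, green, orange, blue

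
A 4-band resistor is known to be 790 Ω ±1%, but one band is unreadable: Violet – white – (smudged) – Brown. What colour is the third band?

brown

790 Ω = 79 × 10^1.
The third band is the multiplier, 10^1, which is brown.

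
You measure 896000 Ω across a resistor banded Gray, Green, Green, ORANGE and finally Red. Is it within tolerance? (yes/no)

no

Grey → 8 (first significant figure)
Green → 5 (second significant figure)
Green → 5 (third significant figure)
Orange → ×10^3 multiplier
Red → ±2% tolerance
855 × 1000 = 855000 Ω
Allowed range: 837900 Ω to 872100 Ω.
896000 Ω lies outside that range.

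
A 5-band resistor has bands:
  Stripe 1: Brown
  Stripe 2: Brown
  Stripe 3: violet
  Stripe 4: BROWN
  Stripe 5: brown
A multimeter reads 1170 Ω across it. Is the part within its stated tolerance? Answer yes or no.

yes

Brown → 1 (first significant figure)
Brown → 1 (second significant figure)
Violet → 7 (third significant figure)
Brown → ×10 multiplier
Brown → ±1% tolerance
117 × 10 = 1170 Ω
Allowed range: 1158.3 Ω to 1181.7 Ω.
1170 Ω lies inside that range.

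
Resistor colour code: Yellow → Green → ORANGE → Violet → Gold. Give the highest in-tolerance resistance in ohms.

Yellow → 4 (first significant figure)
Green → 5 (second significant figure)
Orange → 3 (third significant figure)
Violet → ×10^7 multiplier
Gold → ±5% tolerance
453 × 10000000 = 4530000000 Ω
Highest = 4530000000 × (1 + 5/100) = 4756500000 Ω.

4756500000 Ω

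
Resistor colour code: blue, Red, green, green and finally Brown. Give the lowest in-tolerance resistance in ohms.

61875000 Ω

Blue → 6 (first significant figure)
Red → 2 (second significant figure)
Green → 5 (third significant figure)
Green → ×10^5 multiplier
Brown → ±1% tolerance
625 × 100000 = 62500000 Ω
Lowest = 62500000 × (1 − 1/100) = 61875000 Ω.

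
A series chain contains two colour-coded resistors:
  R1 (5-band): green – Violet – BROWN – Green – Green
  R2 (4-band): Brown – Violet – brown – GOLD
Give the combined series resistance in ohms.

57100170 Ω

R1: green, violet, brown → 571; green ×10^5 → 57100000 Ω.
R2: brown, violet → 17; brown ×10 → 170 Ω.
Series: 57100000 + 170 = 57100170 Ω.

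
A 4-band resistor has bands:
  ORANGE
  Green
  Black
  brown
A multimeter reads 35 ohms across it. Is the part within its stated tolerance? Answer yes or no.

yes

Orange → 3 (first significant figure)
Green → 5 (second significant figure)
Black → ×1 multiplier
Brown → ±1% tolerance
35 × 1 = 35 Ω
Allowed range: 34.65 Ω to 35.35 Ω.
35 ohms lies inside that range.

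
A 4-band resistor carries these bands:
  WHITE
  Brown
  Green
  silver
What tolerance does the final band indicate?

The last band, silver, is the tolerance band.
Silver corresponds to ±10%.

±10%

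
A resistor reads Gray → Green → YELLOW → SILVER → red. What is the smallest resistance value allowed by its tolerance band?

Grey → 8 (first significant figure)
Green → 5 (second significant figure)
Yellow → 4 (third significant figure)
Silver → ×0.01 multiplier
Red → ±2% tolerance
854 × 0.01 = 8.54 Ω
Smallest = 8.54 × (1 − 2/100) = 8.3692 Ω.

8.3692 Ω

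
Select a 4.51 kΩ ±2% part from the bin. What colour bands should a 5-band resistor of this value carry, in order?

yellow, green, brown, brown, red

4510 Ω = 451 × 10^1.
4 → yellow
5 → green
1 → brown
Multiplier 10^1 → brown.
±2% tolerance → red.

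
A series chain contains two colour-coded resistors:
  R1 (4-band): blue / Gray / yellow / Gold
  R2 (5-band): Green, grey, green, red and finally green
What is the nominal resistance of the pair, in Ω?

738500 Ω

R1: blue, grey → 68; yellow ×10^4 → 680000 Ω.
R2: green, grey, green → 585; red ×10^2 → 58500 Ω.
Series: 680000 + 58500 = 738500 Ω.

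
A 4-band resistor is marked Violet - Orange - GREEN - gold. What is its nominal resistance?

Violet → 7 (first significant figure)
Orange → 3 (second significant figure)
Green → ×10^5 multiplier
73 × 100000 = 7300000 Ω

7300000 Ω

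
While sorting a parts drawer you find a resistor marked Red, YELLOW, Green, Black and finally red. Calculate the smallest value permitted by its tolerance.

Red → 2 (first significant figure)
Yellow → 4 (second significant figure)
Green → 5 (third significant figure)
Black → ×1 multiplier
Red → ±2% tolerance
245 × 1 = 245 Ω
Smallest = 245 × (1 − 2/100) = 240.1 Ω.

240.1 Ω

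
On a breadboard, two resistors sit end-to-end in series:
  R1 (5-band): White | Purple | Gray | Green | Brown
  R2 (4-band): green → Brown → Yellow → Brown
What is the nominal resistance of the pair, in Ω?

R1: white, violet, grey → 978; green ×10^5 → 97800000 Ω.
R2: green, brown → 51; yellow ×10^4 → 510000 Ω.
Series: 97800000 + 510000 = 98310000 Ω.

98310000 Ω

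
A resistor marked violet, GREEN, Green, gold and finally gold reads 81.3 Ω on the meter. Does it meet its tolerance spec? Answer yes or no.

no

Violet → 7 (first significant figure)
Green → 5 (second significant figure)
Green → 5 (third significant figure)
Gold → ×0.1 multiplier
Gold → ±5% tolerance
755 × 0.1 = 75.5 Ω
Allowed range: 71.725 Ω to 79.275 Ω.
81.3 Ω lies outside that range.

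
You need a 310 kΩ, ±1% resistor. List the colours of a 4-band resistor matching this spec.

orange, brown, yellow, brown

310000 Ω = 31 × 10^4.
3 → orange
1 → brown
Multiplier 10^4 → yellow.
±1% tolerance → brown.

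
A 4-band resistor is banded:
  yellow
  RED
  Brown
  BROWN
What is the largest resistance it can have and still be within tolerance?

424.2 Ω

Yellow → 4 (first significant figure)
Red → 2 (second significant figure)
Brown → ×10 multiplier
Brown → ±1% tolerance
42 × 10 = 420 Ω
Largest = 420 × (1 + 1/100) = 424.2 Ω.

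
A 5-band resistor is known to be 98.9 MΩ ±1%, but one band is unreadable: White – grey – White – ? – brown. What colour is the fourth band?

green

98900000 Ω = 989 × 10^5.
The fourth band is the multiplier, 10^5, which is green.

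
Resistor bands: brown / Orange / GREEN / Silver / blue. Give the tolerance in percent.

The last band, blue, is the tolerance band.
Blue corresponds to ±0.25%.

±0.25%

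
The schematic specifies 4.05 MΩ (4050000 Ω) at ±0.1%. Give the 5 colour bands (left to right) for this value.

4050000 Ω = 405 × 10^4.
4 → yellow
0 → black
5 → green
Multiplier 10^4 → yellow.
±0.1% tolerance → violet.

yellow, black, green, yellow, violet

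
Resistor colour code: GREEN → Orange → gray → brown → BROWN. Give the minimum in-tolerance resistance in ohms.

Green → 5 (first significant figure)
Orange → 3 (second significant figure)
Grey → 8 (third significant figure)
Brown → ×10 multiplier
Brown → ±1% tolerance
538 × 10 = 5380 Ω
Minimum = 5380 × (1 − 1/100) = 5326.2 Ω.

5326.2 Ω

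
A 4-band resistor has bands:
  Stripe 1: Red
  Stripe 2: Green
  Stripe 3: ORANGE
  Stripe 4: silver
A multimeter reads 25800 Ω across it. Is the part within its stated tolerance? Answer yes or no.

Red → 2 (first significant figure)
Green → 5 (second significant figure)
Orange → ×10^3 multiplier
Silver → ±10% tolerance
25 × 1000 = 25000 Ω
Allowed range: 22500 Ω to 27500 Ω.
25800 Ω lies inside that range.

yes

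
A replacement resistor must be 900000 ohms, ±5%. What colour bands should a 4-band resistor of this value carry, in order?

white, black, yellow, gold

900000 Ω = 90 × 10^4.
9 → white
0 → black
Multiplier 10^4 → yellow.
±5% tolerance → gold.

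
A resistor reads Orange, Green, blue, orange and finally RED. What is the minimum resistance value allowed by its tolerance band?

348880 Ω

Orange → 3 (first significant figure)
Green → 5 (second significant figure)
Blue → 6 (third significant figure)
Orange → ×10^3 multiplier
Red → ±2% tolerance
356 × 1000 = 356000 Ω
Minimum = 356000 × (1 − 2/100) = 348880 Ω.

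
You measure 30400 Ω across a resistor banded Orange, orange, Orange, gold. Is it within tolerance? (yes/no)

no

Orange → 3 (first significant figure)
Orange → 3 (second significant figure)
Orange → ×10^3 multiplier
Gold → ±5% tolerance
33 × 1000 = 33000 Ω
Allowed range: 31350 Ω to 34650 Ω.
30400 Ω lies outside that range.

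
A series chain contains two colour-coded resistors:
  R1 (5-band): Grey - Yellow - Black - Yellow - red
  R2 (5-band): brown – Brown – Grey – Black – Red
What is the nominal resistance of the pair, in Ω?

8400118 Ω

R1: grey, yellow, black → 840; yellow ×10^4 → 8400000 Ω.
R2: brown, brown, grey → 118; black ×1 → 118 Ω.
Series: 8400000 + 118 = 8400118 Ω.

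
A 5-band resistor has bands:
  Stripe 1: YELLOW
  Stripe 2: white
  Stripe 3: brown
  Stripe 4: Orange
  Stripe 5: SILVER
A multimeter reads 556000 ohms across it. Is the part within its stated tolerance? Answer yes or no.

no

Yellow → 4 (first significant figure)
White → 9 (second significant figure)
Brown → 1 (third significant figure)
Orange → ×10^3 multiplier
Silver → ±10% tolerance
491 × 1000 = 491000 Ω
Allowed range: 441900 Ω to 540100 Ω.
556000 ohms lies outside that range.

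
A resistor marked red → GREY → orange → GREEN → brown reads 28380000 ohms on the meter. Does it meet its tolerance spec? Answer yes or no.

yes

Red → 2 (first significant figure)
Grey → 8 (second significant figure)
Orange → 3 (third significant figure)
Green → ×10^5 multiplier
Brown → ±1% tolerance
283 × 100000 = 28300000 Ω
Allowed range: 28017000 Ω to 28583000 Ω.
28380000 ohms lies inside that range.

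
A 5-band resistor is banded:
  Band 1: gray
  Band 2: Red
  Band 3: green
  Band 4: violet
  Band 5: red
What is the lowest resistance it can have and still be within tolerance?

8085000000 Ω

Grey → 8 (first significant figure)
Red → 2 (second significant figure)
Green → 5 (third significant figure)
Violet → ×10^7 multiplier
Red → ±2% tolerance
825 × 10000000 = 8250000000 Ω
Lowest = 8250000000 × (1 − 2/100) = 8085000000 Ω.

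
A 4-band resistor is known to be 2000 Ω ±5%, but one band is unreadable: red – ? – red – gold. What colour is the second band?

black

2000 Ω = 20 × 10^2.
The second band gives digit 0 of the significand, and 0 is black.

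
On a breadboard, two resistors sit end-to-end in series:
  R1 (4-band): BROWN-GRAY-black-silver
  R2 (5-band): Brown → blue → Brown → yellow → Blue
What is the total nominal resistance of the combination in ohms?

1610018 Ω

R1: brown, grey → 18; black ×1 → 18 Ω.
R2: brown, blue, brown → 161; yellow ×10^4 → 1610000 Ω.
Series: 18 + 1610000 = 1610018 Ω.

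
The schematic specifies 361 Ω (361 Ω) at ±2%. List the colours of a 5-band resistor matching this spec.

361 Ω = 361 × 10^0.
3 → orange
6 → blue
1 → brown
Multiplier 10^0 → black.
±2% tolerance → red.

orange, blue, brown, black, red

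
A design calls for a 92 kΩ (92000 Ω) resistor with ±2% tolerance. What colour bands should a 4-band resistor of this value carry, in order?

white, red, orange, red

92000 Ω = 92 × 10^3.
9 → white
2 → red
Multiplier 10^3 → orange.
±2% tolerance → red.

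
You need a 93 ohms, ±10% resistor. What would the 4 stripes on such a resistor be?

white, orange, black, silver

93 Ω = 93 × 10^0.
9 → white
3 → orange
Multiplier 10^0 → black.
±10% tolerance → silver.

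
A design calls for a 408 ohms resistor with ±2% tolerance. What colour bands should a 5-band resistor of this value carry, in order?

yellow, black, grey, black, red

408 Ω = 408 × 10^0.
4 → yellow
0 → black
8 → grey
Multiplier 10^0 → black.
±2% tolerance → red.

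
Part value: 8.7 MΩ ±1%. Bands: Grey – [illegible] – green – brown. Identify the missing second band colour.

8700000 Ω = 87 × 10^5.
The second band gives digit 7 of the significand, and 7 is violet.

violet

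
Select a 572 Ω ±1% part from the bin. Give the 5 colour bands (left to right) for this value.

green, violet, red, black, brown

572 Ω = 572 × 10^0.
5 → green
7 → violet
2 → red
Multiplier 10^0 → black.
±1% tolerance → brown.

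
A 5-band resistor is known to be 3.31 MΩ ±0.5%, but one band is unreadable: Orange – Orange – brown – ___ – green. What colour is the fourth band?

3310000 Ω = 331 × 10^4.
The fourth band is the multiplier, 10^4, which is yellow.

yellow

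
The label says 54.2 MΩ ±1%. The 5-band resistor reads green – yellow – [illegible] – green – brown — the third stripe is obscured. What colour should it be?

54200000 Ω = 542 × 10^5.
The third band gives digit 2 of the significand, and 2 is red.

red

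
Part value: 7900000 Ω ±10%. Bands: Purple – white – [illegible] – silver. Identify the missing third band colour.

7900000 Ω = 79 × 10^5.
The third band is the multiplier, 10^5, which is green.

green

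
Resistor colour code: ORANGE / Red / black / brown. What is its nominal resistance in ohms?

Orange → 3 (first significant figure)
Red → 2 (second significant figure)
Black → ×1 multiplier
32 × 1 = 32 Ω

32 Ω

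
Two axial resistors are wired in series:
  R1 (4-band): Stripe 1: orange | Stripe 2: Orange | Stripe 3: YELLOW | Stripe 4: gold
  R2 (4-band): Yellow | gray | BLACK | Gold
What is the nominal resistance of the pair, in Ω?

330048 Ω

R1: orange, orange → 33; yellow ×10^4 → 330000 Ω.
R2: yellow, grey → 48; black ×1 → 48 Ω.
Series: 330000 + 48 = 330048 Ω.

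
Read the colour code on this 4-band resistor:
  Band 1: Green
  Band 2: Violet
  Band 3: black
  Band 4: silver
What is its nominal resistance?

57 Ω

Green → 5 (first significant figure)
Violet → 7 (second significant figure)
Black → ×1 multiplier
57 × 1 = 57 Ω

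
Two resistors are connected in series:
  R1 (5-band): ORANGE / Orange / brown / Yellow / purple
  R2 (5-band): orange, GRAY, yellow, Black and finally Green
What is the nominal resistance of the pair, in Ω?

R1: orange, orange, brown → 331; yellow ×10^4 → 3310000 Ω.
R2: orange, grey, yellow → 384; black ×1 → 384 Ω.
Series: 3310000 + 384 = 3310384 Ω.

3310384 Ω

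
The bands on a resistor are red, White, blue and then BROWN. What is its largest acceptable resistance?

Red → 2 (first significant figure)
White → 9 (second significant figure)
Blue → ×10^6 multiplier
Brown → ±1% tolerance
29 × 1000000 = 29000000 Ω
Largest = 29000000 × (1 + 1/100) = 29290000 Ω.

29290000 Ω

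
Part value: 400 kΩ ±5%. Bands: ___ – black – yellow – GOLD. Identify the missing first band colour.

400000 Ω = 40 × 10^4.
The first band gives digit 4 of the significand, and 4 is yellow.

yellow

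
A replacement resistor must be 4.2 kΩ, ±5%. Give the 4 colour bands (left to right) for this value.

yellow, red, red, gold

4200 Ω = 42 × 10^2.
4 → yellow
2 → red
Multiplier 10^2 → red.
±5% tolerance → gold.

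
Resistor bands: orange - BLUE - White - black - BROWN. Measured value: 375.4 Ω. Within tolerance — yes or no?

Orange → 3 (first significant figure)
Blue → 6 (second significant figure)
White → 9 (third significant figure)
Black → ×1 multiplier
Brown → ±1% tolerance
369 × 1 = 369 Ω
Allowed range: 365.31 Ω to 372.69 Ω.
375.4 Ω lies outside that range.

no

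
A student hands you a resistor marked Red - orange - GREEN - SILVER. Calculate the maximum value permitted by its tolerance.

2530000 Ω

Red → 2 (first significant figure)
Orange → 3 (second significant figure)
Green → ×10^5 multiplier
Silver → ±10% tolerance
23 × 100000 = 2300000 Ω
Maximum = 2300000 × (1 + 10/100) = 2530000 Ω.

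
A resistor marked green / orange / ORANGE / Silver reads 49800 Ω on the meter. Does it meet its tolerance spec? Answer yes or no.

yes

Green → 5 (first significant figure)
Orange → 3 (second significant figure)
Orange → ×10^3 multiplier
Silver → ±10% tolerance
53 × 1000 = 53000 Ω
Allowed range: 47700 Ω to 58300 Ω.
49800 Ω lies inside that range.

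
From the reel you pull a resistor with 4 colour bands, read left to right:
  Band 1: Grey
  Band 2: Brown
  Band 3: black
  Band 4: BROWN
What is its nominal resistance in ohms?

81 Ω

Grey → 8 (first significant figure)
Brown → 1 (second significant figure)
Black → ×1 multiplier
81 × 1 = 81 Ω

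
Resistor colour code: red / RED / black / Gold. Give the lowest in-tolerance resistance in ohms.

Red → 2 (first significant figure)
Red → 2 (second significant figure)
Black → ×1 multiplier
Gold → ±5% tolerance
22 × 1 = 22 Ω
Lowest = 22 × (1 − 5/100) = 20.9 Ω.

20.9 Ω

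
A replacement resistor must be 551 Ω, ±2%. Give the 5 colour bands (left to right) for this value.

551 Ω = 551 × 10^0.
5 → green
5 → green
1 → brown
Multiplier 10^0 → black.
±2% tolerance → red.

green, green, brown, black, red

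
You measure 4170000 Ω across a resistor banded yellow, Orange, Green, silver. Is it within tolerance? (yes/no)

Yellow → 4 (first significant figure)
Orange → 3 (second significant figure)
Green → ×10^5 multiplier
Silver → ±10% tolerance
43 × 100000 = 4300000 Ω
Allowed range: 3870000 Ω to 4730000 Ω.
4170000 Ω lies inside that range.

yes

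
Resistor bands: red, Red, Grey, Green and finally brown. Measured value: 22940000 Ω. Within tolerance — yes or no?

yes

Red → 2 (first significant figure)
Red → 2 (second significant figure)
Grey → 8 (third significant figure)
Green → ×10^5 multiplier
Brown → ±1% tolerance
228 × 100000 = 22800000 Ω
Allowed range: 22572000 Ω to 23028000 Ω.
22940000 Ω lies inside that range.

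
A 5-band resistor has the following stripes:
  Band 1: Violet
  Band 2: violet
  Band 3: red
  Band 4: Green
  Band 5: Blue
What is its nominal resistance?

Violet → 7 (first significant figure)
Violet → 7 (second significant figure)
Red → 2 (third significant figure)
Green → ×10^5 multiplier
772 × 100000 = 77200000 Ω

77200000 Ω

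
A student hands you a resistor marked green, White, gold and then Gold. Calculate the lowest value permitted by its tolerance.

Green → 5 (first significant figure)
White → 9 (second significant figure)
Gold → ×0.1 multiplier
Gold → ±5% tolerance
59 × 0.1 = 5.9 Ω
Lowest = 5.9 × (1 − 5/100) = 5.605 Ω.

5.605 Ω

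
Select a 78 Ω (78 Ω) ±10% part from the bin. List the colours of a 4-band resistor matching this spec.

78 Ω = 78 × 10^0.
7 → violet
8 → grey
Multiplier 10^0 → black.
±10% tolerance → silver.

violet, grey, black, silver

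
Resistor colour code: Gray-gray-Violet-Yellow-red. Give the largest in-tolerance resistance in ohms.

9047400 Ω

Grey → 8 (first significant figure)
Grey → 8 (second significant figure)
Violet → 7 (third significant figure)
Yellow → ×10^4 multiplier
Red → ±2% tolerance
887 × 10000 = 8870000 Ω
Largest = 8870000 × (1 + 2/100) = 9047400 Ω.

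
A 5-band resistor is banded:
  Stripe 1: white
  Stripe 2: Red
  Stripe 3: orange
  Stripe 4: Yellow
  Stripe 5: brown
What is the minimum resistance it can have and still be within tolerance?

9137700 Ω

White → 9 (first significant figure)
Red → 2 (second significant figure)
Orange → 3 (third significant figure)
Yellow → ×10^4 multiplier
Brown → ±1% tolerance
923 × 10000 = 9230000 Ω
Minimum = 9230000 × (1 − 1/100) = 9137700 Ω.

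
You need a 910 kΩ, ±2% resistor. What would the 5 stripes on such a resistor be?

white, brown, black, orange, red

910000 Ω = 910 × 10^3.
9 → white
1 → brown
0 → black
Multiplier 10^3 → orange.
±2% tolerance → red.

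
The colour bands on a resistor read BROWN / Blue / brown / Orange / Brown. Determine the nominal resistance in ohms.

Brown → 1 (first significant figure)
Blue → 6 (second significant figure)
Brown → 1 (third significant figure)
Orange → ×10^3 multiplier
161 × 1000 = 161000 Ω

161000 Ω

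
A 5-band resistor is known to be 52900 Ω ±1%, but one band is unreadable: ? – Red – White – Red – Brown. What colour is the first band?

green

52900 Ω = 529 × 10^2.
The first band gives digit 5 of the significand, and 5 is green.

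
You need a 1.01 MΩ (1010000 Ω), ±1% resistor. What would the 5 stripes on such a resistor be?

brown, black, brown, yellow, brown

1010000 Ω = 101 × 10^4.
1 → brown
0 → black
1 → brown
Multiplier 10^4 → yellow.
±1% tolerance → brown.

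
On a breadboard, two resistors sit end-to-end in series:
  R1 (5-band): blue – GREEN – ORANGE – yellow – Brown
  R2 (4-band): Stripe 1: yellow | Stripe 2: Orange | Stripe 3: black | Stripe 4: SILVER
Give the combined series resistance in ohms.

6530043 Ω

R1: blue, green, orange → 653; yellow ×10^4 → 6530000 Ω.
R2: yellow, orange → 43; black ×1 → 43 Ω.
Series: 6530000 + 43 = 6530043 Ω.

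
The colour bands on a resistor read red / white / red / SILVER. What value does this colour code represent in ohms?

2900 Ω

Red → 2 (first significant figure)
White → 9 (second significant figure)
Red → ×10^2 multiplier
29 × 100 = 2900 Ω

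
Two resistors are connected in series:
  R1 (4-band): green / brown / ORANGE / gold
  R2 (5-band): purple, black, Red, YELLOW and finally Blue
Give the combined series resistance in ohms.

7071000 Ω

R1: green, brown → 51; orange ×10^3 → 51000 Ω.
R2: violet, black, red → 702; yellow ×10^4 → 7020000 Ω.
Series: 51000 + 7020000 = 7071000 Ω.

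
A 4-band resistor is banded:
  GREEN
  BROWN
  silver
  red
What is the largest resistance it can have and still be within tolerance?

0.5202 Ω

Green → 5 (first significant figure)
Brown → 1 (second significant figure)
Silver → ×0.01 multiplier
Red → ±2% tolerance
51 × 0.01 = 0.51 Ω
Largest = 0.51 × (1 + 2/100) = 0.5202 Ω.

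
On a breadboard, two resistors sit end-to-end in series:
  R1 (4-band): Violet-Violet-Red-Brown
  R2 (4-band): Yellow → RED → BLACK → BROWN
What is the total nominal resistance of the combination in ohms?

7742 Ω

R1: violet, violet → 77; red ×10^2 → 7700 Ω.
R2: yellow, red → 42; black ×1 → 42 Ω.
Series: 7700 + 42 = 7742 Ω.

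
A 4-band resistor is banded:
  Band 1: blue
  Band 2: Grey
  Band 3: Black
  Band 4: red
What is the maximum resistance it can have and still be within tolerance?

Blue → 6 (first significant figure)
Grey → 8 (second significant figure)
Black → ×1 multiplier
Red → ±2% tolerance
68 × 1 = 68 Ω
Maximum = 68 × (1 + 2/100) = 69.36 Ω.

69.36 Ω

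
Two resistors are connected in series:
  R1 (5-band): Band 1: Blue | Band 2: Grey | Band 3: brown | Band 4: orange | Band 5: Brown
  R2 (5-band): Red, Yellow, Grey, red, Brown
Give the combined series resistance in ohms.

R1: blue, grey, brown → 681; orange ×10^3 → 681000 Ω.
R2: red, yellow, grey → 248; red ×10^2 → 24800 Ω.
Series: 681000 + 24800 = 705800 Ω.

705800 Ω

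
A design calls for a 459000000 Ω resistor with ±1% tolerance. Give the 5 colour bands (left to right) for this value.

yellow, green, white, blue, brown

459000000 Ω = 459 × 10^6.
4 → yellow
5 → green
9 → white
Multiplier 10^6 → blue.
±1% tolerance → brown.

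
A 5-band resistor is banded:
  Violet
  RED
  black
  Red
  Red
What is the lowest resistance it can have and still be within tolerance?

70560 Ω

Violet → 7 (first significant figure)
Red → 2 (second significant figure)
Black → 0 (third significant figure)
Red → ×10^2 multiplier
Red → ±2% tolerance
720 × 100 = 72000 Ω
Lowest = 72000 × (1 − 2/100) = 70560 Ω.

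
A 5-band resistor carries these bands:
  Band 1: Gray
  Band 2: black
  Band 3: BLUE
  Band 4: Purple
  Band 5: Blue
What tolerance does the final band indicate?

The last band, blue, is the tolerance band.
Blue corresponds to ±0.25%.

±0.25%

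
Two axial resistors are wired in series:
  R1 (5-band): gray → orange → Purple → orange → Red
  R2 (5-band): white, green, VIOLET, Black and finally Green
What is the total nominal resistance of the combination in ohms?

837957 Ω

R1: grey, orange, violet → 837; orange ×10^3 → 837000 Ω.
R2: white, green, violet → 957; black ×1 → 957 Ω.
Series: 837000 + 957 = 837957 Ω.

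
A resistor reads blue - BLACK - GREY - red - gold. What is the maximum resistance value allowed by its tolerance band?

63840 Ω

Blue → 6 (first significant figure)
Black → 0 (second significant figure)
Grey → 8 (third significant figure)
Red → ×10^2 multiplier
Gold → ±5% tolerance
608 × 100 = 60800 Ω
Maximum = 60800 × (1 + 5/100) = 63840 Ω.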